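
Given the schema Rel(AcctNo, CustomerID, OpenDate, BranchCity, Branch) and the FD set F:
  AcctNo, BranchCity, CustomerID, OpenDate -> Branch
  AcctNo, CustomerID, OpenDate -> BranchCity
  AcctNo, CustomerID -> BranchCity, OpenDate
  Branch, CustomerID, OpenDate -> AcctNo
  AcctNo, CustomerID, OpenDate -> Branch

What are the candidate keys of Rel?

No FD produces {CustomerID}, so it must be in every candidate key.
Closure of {AcctNo, CustomerID} is {AcctNo, Branch, BranchCity, CustomerID, OpenDate}, the whole schema; {AcctNo, CustomerID} is a candidate key.
Closure of {Branch, CustomerID, OpenDate} is {AcctNo, Branch, BranchCity, CustomerID, OpenDate}, the whole schema; {Branch, CustomerID, OpenDate} is a candidate key.
No proper subset of any of these is a key, and no other minimal superkey exists.

{AcctNo, CustomerID}, {Branch, CustomerID, OpenDate}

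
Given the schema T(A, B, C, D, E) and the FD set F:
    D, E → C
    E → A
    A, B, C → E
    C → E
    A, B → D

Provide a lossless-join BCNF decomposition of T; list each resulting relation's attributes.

{A, E}; {B, D, E}; {C, D}; {C, E}

Candidate keys of the original relation: {B, C}, {B, E}.
{A, B, C, D, E}: {D, E} determines {A, C, D, E} here but is not a superkey — split on D, E → A, C, giving {A, C, D, E} and {B, D, E}.
{A, C, D, E}: {E} determines {A, E} here but is not a superkey — split on E → A, giving {A, E} and {C, D, E}.
{A, E} has no BCNF violation.
{C, D, E}: {C} determines {C, E} here but is not a superkey — split on C → E, giving {C, E} and {C, D}.
{C, E} has no BCNF violation.
{C, D} has no BCNF violation.
{B, D, E} has no BCNF violation.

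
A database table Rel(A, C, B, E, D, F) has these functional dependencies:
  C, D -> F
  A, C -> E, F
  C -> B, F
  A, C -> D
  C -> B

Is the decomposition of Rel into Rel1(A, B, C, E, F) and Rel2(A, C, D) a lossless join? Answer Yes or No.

Common attributes: {A, C}; their closure is {A, B, C, D, E, F}.
Since Rel1 ⊆ {A, B, C, D, E, F}, the intersection is a superkey of Rel1; the decomposition is lossless.

Yes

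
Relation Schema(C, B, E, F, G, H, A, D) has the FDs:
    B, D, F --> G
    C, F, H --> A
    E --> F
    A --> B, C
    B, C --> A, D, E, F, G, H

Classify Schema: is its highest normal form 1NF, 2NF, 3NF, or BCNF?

Candidate keys: {A}, {B, C}, {C, E, H}, {C, F, H}. Prime attributes: {A, B, C, E, F, H}.
For B, D, F --> G we have {B, D, F}⁺ = {B, D, F, G}; {B, D, F} is not a superkey, so BCNF fails.
Because {G} is non-prime and the left side of B, D, F --> G is not a superkey, the relation is not in 3NF.
Checking every proper subset of each key, none determines a non-prime attribute — 2NF is satisfied.

2NF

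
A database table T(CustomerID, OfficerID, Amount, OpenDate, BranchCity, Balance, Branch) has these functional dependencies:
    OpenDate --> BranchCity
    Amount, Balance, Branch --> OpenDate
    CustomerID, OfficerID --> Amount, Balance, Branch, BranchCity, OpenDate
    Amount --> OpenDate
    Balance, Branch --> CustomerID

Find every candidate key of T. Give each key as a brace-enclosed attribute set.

{Balance, Branch, OfficerID}, {CustomerID, OfficerID}

Attributes never on any right-hand side: {OfficerID} — every candidate key must contain it.
{CustomerID, OfficerID}⁺ = {Amount, Balance, Branch, BranchCity, CustomerID, OfficerID, OpenDate} — all of the relation — so {CustomerID, OfficerID} is a candidate key.
{Balance, Branch, OfficerID}⁺ = {Amount, Balance, Branch, BranchCity, CustomerID, OfficerID, OpenDate} — all of the relation — so {Balance, Branch, OfficerID} is a candidate key.
These are minimal and exhaustive — every other superkey contains one of them.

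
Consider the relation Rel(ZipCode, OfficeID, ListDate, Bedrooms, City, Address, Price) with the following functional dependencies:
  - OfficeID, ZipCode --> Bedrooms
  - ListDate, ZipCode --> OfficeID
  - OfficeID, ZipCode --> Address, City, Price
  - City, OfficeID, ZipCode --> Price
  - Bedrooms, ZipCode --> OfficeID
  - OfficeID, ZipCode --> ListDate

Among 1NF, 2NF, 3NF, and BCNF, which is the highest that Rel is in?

Candidate keys: {Bedrooms, ZipCode}, {ListDate, ZipCode}, {OfficeID, ZipCode}. Prime attributes: {Bedrooms, ListDate, OfficeID, ZipCode}.
Each dependency's left side is a superkey — BCNF holds.

BCNF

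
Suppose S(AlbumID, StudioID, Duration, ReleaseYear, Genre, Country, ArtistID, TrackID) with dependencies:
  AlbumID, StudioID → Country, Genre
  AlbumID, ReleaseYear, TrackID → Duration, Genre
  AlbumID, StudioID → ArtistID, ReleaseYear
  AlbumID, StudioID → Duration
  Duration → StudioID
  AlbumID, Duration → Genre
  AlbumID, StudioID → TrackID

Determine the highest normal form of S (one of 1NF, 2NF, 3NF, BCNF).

3NF

Candidate keys: {AlbumID, Duration}, {AlbumID, ReleaseYear, TrackID}, {AlbumID, StudioID}. Prime attributes: {AlbumID, Duration, ReleaseYear, StudioID, TrackID}.
Duration → StudioID: {Duration}⁺ = {Duration, StudioID}, which is not all of the attributes, so the left side is not a superkey — BCNF is violated.
But every attribute on its right side ({StudioID}) is prime, and the same holds for every other non-superkey FD, so 3NF still holds.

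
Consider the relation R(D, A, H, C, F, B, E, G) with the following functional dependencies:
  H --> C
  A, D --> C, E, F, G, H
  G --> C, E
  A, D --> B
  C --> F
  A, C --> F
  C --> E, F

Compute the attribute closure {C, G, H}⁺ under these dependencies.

Start with {C, G, H}.
G --> C, E applies; add {E} → now {C, E, G, H}.
C --> F applies; add {F} → now {C, E, F, G, H}.
No further FD applies.

{C, E, F, G, H}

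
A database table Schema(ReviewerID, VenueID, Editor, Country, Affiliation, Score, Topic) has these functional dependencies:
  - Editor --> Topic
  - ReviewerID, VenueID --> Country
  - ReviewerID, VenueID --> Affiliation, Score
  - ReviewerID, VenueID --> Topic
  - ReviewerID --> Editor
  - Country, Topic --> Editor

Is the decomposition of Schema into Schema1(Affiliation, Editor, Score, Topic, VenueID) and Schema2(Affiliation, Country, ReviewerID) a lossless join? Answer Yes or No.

The shared attributes are {Affiliation} and {Affiliation}⁺ = {Affiliation}.
Neither Schema1 nor Schema2 is contained in that closure, so the decomposition is lossy.

No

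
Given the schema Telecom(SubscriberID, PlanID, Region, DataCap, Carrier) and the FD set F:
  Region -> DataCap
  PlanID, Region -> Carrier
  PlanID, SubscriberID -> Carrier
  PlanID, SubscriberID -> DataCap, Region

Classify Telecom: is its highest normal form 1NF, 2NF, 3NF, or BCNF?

Candidate key: {PlanID, SubscriberID}. Prime attributes: {PlanID, SubscriberID}.
Region -> DataCap: {Region}⁺ = {DataCap, Region}, which is not all of the attributes, so the left side is not a superkey — BCNF is violated.
Region -> DataCap determines the non-prime attribute {DataCap} from a non-superkey — 3NF is violated.
Checking every proper subset of each key, none determines a non-prime attribute — 2NF is satisfied.

2NF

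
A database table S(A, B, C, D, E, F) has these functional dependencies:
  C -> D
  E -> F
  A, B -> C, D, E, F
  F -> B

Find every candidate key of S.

{A, B}, {A, E}, {A, F}

{A} never appears on the right of any FD, so every key must include it.
{A, B}⁺ = {A, B, C, D, E, F} — all of the relation — so {A, B} is a candidate key.
{A, E}⁺ = {A, B, C, D, E, F} — all of the relation — so {A, E} is a candidate key.
{A, F}⁺ = {A, B, C, D, E, F} — all of the relation — so {A, F} is a candidate key.
These are minimal and exhaustive — every other superkey contains one of them.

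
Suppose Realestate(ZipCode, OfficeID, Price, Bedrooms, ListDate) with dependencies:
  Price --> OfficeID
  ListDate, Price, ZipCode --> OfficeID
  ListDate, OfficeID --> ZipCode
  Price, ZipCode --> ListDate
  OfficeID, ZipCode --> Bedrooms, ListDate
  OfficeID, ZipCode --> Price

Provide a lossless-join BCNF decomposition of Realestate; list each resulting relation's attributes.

{Bedrooms, ListDate, Price, ZipCode}; {OfficeID, Price}

Candidate keys of the original relation: {ListDate, OfficeID}, {ListDate, Price}, {OfficeID, ZipCode}, {Price, ZipCode}.
In {Bedrooms, ListDate, OfficeID, Price, ZipCode}, {Price} is not a superkey ({Price}⁺ restricted to this set is {OfficeID, Price}), so split on Price --> OfficeID into {OfficeID, Price} and {Bedrooms, ListDate, Price, ZipCode}.
{OfficeID, Price} has no BCNF violation.
{Bedrooms, ListDate, Price, ZipCode} has no BCNF violation.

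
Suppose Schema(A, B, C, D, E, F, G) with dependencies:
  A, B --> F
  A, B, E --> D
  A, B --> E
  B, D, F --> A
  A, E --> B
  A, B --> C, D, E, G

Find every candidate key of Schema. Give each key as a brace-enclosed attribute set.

{A, B}, {A, E}, {B, D, F}

{A, B}⁺ = {A, B, C, D, E, F, G}, which is every attribute, so {A, B} is a candidate key.
{A, E}⁺ = {A, B, C, D, E, F, G}, which is every attribute, so {A, E} is a candidate key.
{B, D, F}⁺ = {A, B, C, D, E, F, G}, which is every attribute, so {B, D, F} is a candidate key.
No proper subset of any of these is a key, and no other minimal superkey exists.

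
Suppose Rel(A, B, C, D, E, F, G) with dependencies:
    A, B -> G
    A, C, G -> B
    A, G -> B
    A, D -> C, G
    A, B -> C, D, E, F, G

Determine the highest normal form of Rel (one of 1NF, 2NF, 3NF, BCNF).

BCNF

Candidate keys: {A, B}, {A, D}, {A, G}. Prime attributes: {A, B, D, G}.
Each dependency's left side is a superkey — BCNF holds.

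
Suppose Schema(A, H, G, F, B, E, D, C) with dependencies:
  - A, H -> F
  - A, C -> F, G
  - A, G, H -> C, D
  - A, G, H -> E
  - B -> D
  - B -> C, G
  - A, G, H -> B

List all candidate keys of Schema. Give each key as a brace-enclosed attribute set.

{A, B, H}, {A, C, H}, {A, G, H}

Attributes never on any right-hand side: {A, H} — every candidate key must contain all of them.
Closure of {A, B, H} is {A, B, C, D, E, F, G, H}, the whole schema; {A, B, H} is a candidate key.
Closure of {A, C, H} is {A, B, C, D, E, F, G, H}, the whole schema; {A, C, H} is a candidate key.
Closure of {A, G, H} is {A, B, C, D, E, F, G, H}, the whole schema; {A, G, H} is a candidate key.
These are minimal and exhaustive — every other superkey contains one of them.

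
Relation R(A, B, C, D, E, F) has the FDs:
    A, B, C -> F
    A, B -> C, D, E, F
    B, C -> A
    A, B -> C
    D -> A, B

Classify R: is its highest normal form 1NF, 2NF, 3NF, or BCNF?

BCNF

Candidate keys: {A, B}, {B, C}, {D}. Prime attributes: {A, B, C, D}.
Every FD has a superkey on the left, so the relation is in BCNF.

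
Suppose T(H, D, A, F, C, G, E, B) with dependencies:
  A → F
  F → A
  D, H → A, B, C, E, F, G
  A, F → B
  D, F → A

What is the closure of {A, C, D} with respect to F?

Start with {A, C, D}.
A → F applies; add {F} → now {A, C, D, F}.
A, F → B applies; add {B} → now {A, B, C, D, F}.
No further FD applies.

{A, B, C, D, F}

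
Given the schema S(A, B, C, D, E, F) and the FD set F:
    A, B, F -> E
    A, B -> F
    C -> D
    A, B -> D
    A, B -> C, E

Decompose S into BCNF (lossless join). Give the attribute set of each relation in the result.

{A, B, C, E, F}; {C, D}

Candidate key of the original relation: {A, B}.
Within {A, B, C, D, E, F}: {C}⁺ ∩ {A, B, C, D, E, F} = {C, D}, not the whole set, so C -> D violates BCNF; decompose into {C, D} and {A, B, C, E, F}.
{C, D} is in BCNF.
{A, B, C, E, F} is in BCNF.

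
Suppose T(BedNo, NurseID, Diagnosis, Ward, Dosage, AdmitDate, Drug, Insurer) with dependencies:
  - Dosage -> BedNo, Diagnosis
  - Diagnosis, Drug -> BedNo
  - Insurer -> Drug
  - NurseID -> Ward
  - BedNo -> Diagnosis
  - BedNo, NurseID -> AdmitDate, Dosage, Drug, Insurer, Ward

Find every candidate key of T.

{BedNo, NurseID}, {Diagnosis, Drug, NurseID}, {Diagnosis, Insurer, NurseID}, {Dosage, NurseID}

{NurseID} never appears on the right of any FD, so every key must include it.
Closure of {BedNo, NurseID} is {AdmitDate, BedNo, Diagnosis, Dosage, Drug, Insurer, NurseID, Ward}, the whole schema; {BedNo, NurseID} is a candidate key.
Closure of {Dosage, NurseID} is {AdmitDate, BedNo, Diagnosis, Dosage, Drug, Insurer, NurseID, Ward}, the whole schema; {Dosage, NurseID} is a candidate key.
Closure of {Diagnosis, Drug, NurseID} is {AdmitDate, BedNo, Diagnosis, Dosage, Drug, Insurer, NurseID, Ward}, the whole schema; {Diagnosis, Drug, NurseID} is a candidate key.
Closure of {Diagnosis, Insurer, NurseID} is {AdmitDate, BedNo, Diagnosis, Dosage, Drug, Insurer, NurseID, Ward}, the whole schema; {Diagnosis, Insurer, NurseID} is a candidate key.
No proper subset of any of these is a key, and no other minimal superkey exists.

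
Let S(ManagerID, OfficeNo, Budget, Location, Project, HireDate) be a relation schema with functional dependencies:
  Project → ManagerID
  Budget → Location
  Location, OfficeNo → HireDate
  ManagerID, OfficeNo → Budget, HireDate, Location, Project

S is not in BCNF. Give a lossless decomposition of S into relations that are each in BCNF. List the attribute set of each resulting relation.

Candidate keys of the original relation: {ManagerID, OfficeNo}, {OfficeNo, Project}.
{Budget, HireDate, Location, ManagerID, OfficeNo, Project}: {Project} determines {ManagerID, Project} here but is not a superkey — split on Project → ManagerID, giving {ManagerID, Project} and {Budget, HireDate, Location, OfficeNo, Project}.
{ManagerID, Project} is in BCNF.
{Budget, HireDate, Location, OfficeNo, Project}: {Budget} determines {Budget, Location} here but is not a superkey — split on Budget → Location, giving {Budget, Location} and {Budget, HireDate, OfficeNo, Project}.
{Budget, Location} is in BCNF.
{Budget, HireDate, OfficeNo, Project}: {Budget, OfficeNo} determines {Budget, HireDate, OfficeNo} here but is not a superkey — split on Budget, OfficeNo → HireDate, giving {Budget, HireDate, OfficeNo} and {Budget, OfficeNo, Project}.
{Budget, HireDate, OfficeNo} is in BCNF.
{Budget, OfficeNo, Project} is in BCNF.

{Budget, HireDate, OfficeNo}; {Budget, Location}; {Budget, OfficeNo, Project}; {ManagerID, Project}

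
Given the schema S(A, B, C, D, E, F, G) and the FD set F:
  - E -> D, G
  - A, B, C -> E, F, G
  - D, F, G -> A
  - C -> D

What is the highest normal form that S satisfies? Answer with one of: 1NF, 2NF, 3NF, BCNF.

Candidate keys: {A, B, C}, {B, C, E, F}, {B, C, F, G}. Prime attributes: {A, B, C, E, F, G}.
E -> D, G: {E}⁺ = {D, E, G}, which is not all of the attributes, so the left side is not a superkey — BCNF is violated.
Because {D} is non-prime and the left side of E -> D, G is not a superkey, the relation is not in 3NF.
The proper key subset {C} of {A, B, C} determines non-prime {D}, so the relation is not even in 2NF.

1NF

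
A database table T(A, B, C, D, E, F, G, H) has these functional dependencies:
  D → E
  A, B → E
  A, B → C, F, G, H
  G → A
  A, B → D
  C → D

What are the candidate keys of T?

No FD produces {B}, so it must be in every candidate key.
{A, B}⁺ = {A, B, C, D, E, F, G, H} — all of the relation — so {A, B} is a candidate key.
{B, G}⁺ = {A, B, C, D, E, F, G, H} — all of the relation — so {B, G} is a candidate key.
No proper subset of any of these is a key, and no other minimal superkey exists.

{A, B}, {B, G}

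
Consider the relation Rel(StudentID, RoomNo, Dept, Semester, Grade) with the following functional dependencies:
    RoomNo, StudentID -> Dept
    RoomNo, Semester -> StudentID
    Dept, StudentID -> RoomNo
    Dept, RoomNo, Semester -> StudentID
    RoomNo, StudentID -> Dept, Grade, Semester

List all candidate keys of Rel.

{Dept, StudentID}, {RoomNo, Semester}, {RoomNo, StudentID}

{Dept, StudentID} is a candidate key since {Dept, StudentID}⁺ = {Dept, Grade, RoomNo, Semester, StudentID} covers every attribute.
{RoomNo, Semester} is a candidate key since {RoomNo, Semester}⁺ = {Dept, Grade, RoomNo, Semester, StudentID} covers every attribute.
{RoomNo, StudentID} is a candidate key since {RoomNo, StudentID}⁺ = {Dept, Grade, RoomNo, Semester, StudentID} covers every attribute.
No proper subset of any of these is a key, and no other minimal superkey exists.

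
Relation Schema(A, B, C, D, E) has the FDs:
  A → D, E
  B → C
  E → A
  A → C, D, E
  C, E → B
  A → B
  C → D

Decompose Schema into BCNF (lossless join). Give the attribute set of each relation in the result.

{A, B, E}; {B, C}; {C, D}

Candidate keys of the original relation: {A}, {E}.
Within {A, B, C, D, E}: {B}⁺ ∩ {A, B, C, D, E} = {B, C, D}, not the whole set, so B → C, D violates BCNF; decompose into {B, C, D} and {A, B, E}.
Within {B, C, D}: {C}⁺ ∩ {B, C, D} = {C, D}, not the whole set, so C → D violates BCNF; decompose into {C, D} and {B, C}.
{C, D} has no BCNF violation.
{B, C} has no BCNF violation.
{A, B, E} has no BCNF violation.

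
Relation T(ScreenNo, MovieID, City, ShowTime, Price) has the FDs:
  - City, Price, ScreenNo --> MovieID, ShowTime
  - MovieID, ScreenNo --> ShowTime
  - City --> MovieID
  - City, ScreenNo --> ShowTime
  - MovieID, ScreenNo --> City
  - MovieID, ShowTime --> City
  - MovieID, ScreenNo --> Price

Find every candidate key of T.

{City, ScreenNo}, {MovieID, ScreenNo}

{ScreenNo} never appears on the right of any FD, so every key must include it.
Closure of {City, ScreenNo} is {City, MovieID, Price, ScreenNo, ShowTime}, the whole schema; {City, ScreenNo} is a candidate key.
Closure of {MovieID, ScreenNo} is {City, MovieID, Price, ScreenNo, ShowTime}, the whole schema; {MovieID, ScreenNo} is a candidate key.
No proper subset of any of these is a key, and no other minimal superkey exists.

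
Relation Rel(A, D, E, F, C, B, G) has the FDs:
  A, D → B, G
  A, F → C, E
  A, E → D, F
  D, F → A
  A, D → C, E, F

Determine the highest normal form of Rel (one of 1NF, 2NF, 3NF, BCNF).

BCNF

Candidate keys: {A, D}, {A, E}, {A, F}, {D, F}. Prime attributes: {A, D, E, F}.
Each dependency's left side is a superkey — BCNF holds.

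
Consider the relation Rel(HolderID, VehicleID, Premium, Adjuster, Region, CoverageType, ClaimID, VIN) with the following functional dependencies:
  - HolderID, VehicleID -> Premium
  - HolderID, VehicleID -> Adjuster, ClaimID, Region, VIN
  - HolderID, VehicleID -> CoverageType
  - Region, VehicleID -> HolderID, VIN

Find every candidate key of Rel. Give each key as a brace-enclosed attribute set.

Attributes never on any right-hand side: {VehicleID} — every candidate key must contain it.
{HolderID, VehicleID}⁺ = {Adjuster, ClaimID, CoverageType, HolderID, Premium, Region, VIN, VehicleID}, which is every attribute, so {HolderID, VehicleID} is a candidate key.
{Region, VehicleID}⁺ = {Adjuster, ClaimID, CoverageType, HolderID, Premium, Region, VIN, VehicleID}, which is every attribute, so {Region, VehicleID} is a candidate key.
No proper subset of any of these is a key, and no other minimal superkey exists.

{HolderID, VehicleID}, {Region, VehicleID}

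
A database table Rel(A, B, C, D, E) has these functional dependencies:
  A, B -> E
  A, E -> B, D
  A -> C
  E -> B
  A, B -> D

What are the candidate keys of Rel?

{A, B}, {A, E}

No FD produces {A}, so it must be in every candidate key.
Closure of {A, B} is {A, B, C, D, E}, the whole schema; {A, B} is a candidate key.
Closure of {A, E} is {A, B, C, D, E}, the whole schema; {A, E} is a candidate key.
These are minimal and exhaustive — every other superkey contains one of them.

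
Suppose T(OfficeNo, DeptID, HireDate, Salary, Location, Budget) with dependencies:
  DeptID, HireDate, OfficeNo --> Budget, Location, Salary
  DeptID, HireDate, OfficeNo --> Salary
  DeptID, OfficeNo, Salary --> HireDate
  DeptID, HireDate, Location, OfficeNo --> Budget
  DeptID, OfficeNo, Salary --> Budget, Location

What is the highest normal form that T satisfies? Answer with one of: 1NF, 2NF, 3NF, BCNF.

Candidate keys: {DeptID, HireDate, OfficeNo}, {DeptID, OfficeNo, Salary}. Prime attributes: {DeptID, HireDate, OfficeNo, Salary}.
The left-hand side of every FD is a superkey, so BCNF is satisfied.

BCNF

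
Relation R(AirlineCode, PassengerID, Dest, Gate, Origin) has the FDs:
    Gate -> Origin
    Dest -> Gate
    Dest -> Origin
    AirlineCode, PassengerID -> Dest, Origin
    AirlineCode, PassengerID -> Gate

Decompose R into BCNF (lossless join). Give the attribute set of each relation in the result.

{AirlineCode, Dest, PassengerID}; {Dest, Gate}; {Gate, Origin}

Candidate key of the original relation: {AirlineCode, PassengerID}.
In {AirlineCode, Dest, Gate, Origin, PassengerID}, {Gate} is not a superkey ({Gate}⁺ restricted to this set is {Gate, Origin}), so split on Gate -> Origin into {Gate, Origin} and {AirlineCode, Dest, Gate, PassengerID}.
{Gate, Origin} has no BCNF violation.
In {AirlineCode, Dest, Gate, PassengerID}, {Dest} is not a superkey ({Dest}⁺ restricted to this set is {Dest, Gate}), so split on Dest -> Gate into {Dest, Gate} and {AirlineCode, Dest, PassengerID}.
{Dest, Gate} has no BCNF violation.
{AirlineCode, Dest, PassengerID} has no BCNF violation.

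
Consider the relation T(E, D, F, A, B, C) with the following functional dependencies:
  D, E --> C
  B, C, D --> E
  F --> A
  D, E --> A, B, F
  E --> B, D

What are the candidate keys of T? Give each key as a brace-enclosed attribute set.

{B, C, D}, {E}

{E} is a candidate key since {E}⁺ = {A, B, C, D, E, F} covers every attribute.
{B, C, D} is a candidate key since {B, C, D}⁺ = {A, B, C, D, E, F} covers every attribute.
No proper subset of any of these is a key, and no other minimal superkey exists.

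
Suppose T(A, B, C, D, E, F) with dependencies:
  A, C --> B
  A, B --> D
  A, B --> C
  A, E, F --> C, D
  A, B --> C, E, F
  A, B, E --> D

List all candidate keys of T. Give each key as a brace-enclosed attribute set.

Attributes never on any right-hand side: {A} — every candidate key must contain it.
{A, B}⁺ = {A, B, C, D, E, F}, which is every attribute, so {A, B} is a candidate key.
{A, C}⁺ = {A, B, C, D, E, F}, which is every attribute, so {A, C} is a candidate key.
{A, E, F}⁺ = {A, B, C, D, E, F}, which is every attribute, so {A, E, F} is a candidate key.
No proper subset of any of these is a key, and no other minimal superkey exists.

{A, B}, {A, C}, {A, E, F}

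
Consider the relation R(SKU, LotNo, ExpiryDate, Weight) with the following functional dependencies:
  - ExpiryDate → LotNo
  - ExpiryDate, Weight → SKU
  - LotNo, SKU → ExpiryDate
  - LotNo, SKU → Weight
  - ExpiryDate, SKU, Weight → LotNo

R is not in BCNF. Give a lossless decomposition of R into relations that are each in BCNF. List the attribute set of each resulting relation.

{ExpiryDate, LotNo}; {ExpiryDate, SKU, Weight}

Candidate keys of the original relation: {ExpiryDate, SKU}, {ExpiryDate, Weight}, {LotNo, SKU}.
{ExpiryDate, LotNo, SKU, Weight}: {ExpiryDate} determines {ExpiryDate, LotNo} here but is not a superkey — split on ExpiryDate → LotNo, giving {ExpiryDate, LotNo} and {ExpiryDate, SKU, Weight}.
{ExpiryDate, LotNo} is in BCNF.
{ExpiryDate, SKU, Weight} is in BCNF.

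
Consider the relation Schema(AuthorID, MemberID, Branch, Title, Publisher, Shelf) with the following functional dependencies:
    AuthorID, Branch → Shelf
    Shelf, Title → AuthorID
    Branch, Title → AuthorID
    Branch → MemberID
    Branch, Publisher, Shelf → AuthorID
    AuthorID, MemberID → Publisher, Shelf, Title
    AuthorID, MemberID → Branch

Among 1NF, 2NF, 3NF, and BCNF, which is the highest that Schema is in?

3NF

Candidate keys: {AuthorID, Branch}, {AuthorID, MemberID}, {Branch, Publisher, Shelf}, {Branch, Title}, {MemberID, Shelf, Title}. Prime attributes: {AuthorID, Branch, MemberID, Publisher, Shelf, Title}.
Shelf, Title → AuthorID breaks BCNF: {Shelf, Title}⁺ = {AuthorID, Shelf, Title}, so {Shelf, Title} is not a superkey.
Its right-hand attributes {AuthorID} are all prime, as are those of every other non-superkey FD — the relation is in 3NF.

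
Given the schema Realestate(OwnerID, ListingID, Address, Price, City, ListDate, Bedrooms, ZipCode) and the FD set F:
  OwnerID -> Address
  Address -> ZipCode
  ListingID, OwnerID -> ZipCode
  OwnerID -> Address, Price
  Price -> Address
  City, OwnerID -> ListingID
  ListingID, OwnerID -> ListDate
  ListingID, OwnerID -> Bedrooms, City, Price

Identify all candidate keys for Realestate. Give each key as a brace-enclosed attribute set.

No FD produces {OwnerID}, so it must be in every candidate key.
{City, OwnerID}⁺ = {Address, Bedrooms, City, ListDate, ListingID, OwnerID, Price, ZipCode}, which is every attribute, so {City, OwnerID} is a candidate key.
{ListingID, OwnerID}⁺ = {Address, Bedrooms, City, ListDate, ListingID, OwnerID, Price, ZipCode}, which is every attribute, so {ListingID, OwnerID} is a candidate key.
Any other superkey properly contains one of these, so there are no further candidate keys.

{City, OwnerID}, {ListingID, OwnerID}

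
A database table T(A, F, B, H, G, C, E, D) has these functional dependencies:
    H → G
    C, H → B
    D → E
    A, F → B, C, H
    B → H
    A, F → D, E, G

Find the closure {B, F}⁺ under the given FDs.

Start with {B, F}.
B → H applies; add {H} → now {B, F, H}.
H → G applies; add {G} → now {B, F, G, H}.
No further FD applies.

{B, F, G, H}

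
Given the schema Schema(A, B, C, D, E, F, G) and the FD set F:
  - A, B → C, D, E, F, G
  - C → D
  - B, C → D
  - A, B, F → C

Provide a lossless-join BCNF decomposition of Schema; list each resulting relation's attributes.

Candidate key of the original relation: {A, B}.
{A, B, C, D, E, F, G}: {C} determines {C, D} here but is not a superkey — split on C → D, giving {C, D} and {A, B, C, E, F, G}.
{C, D}: every determinant is a superkey — BCNF.
{A, B, C, E, F, G}: every determinant is a superkey — BCNF.

{A, B, C, E, F, G}; {C, D}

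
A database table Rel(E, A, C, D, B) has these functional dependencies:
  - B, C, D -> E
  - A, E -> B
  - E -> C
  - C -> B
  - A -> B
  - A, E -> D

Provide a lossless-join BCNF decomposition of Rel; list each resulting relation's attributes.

{A, C, D}; {B, C}; {C, E}; {D, E}

Candidate keys of the original relation: {A, C, D}, {A, E}.
{A, B, C, D, E}: {B, C, D} determines {B, C, D, E} here but is not a superkey — split on B, C, D -> E, giving {B, C, D, E} and {A, B, C, D}.
{B, C, D, E}: {E} determines {B, C, E} here but is not a superkey — split on E -> B, C, giving {B, C, E} and {D, E}.
{B, C, E}: {C} determines {B, C} here but is not a superkey — split on C -> B, giving {B, C} and {C, E}.
{B, C}: every determinant is a superkey — BCNF.
{C, E}: every determinant is a superkey — BCNF.
{D, E}: every determinant is a superkey — BCNF.
{A, B, C, D}: {C} determines {B, C} here but is not a superkey — split on C -> B, giving {B, C} and {A, C, D}.
{B, C}: every determinant is a superkey — BCNF.
{A, C, D}: every determinant is a superkey — BCNF.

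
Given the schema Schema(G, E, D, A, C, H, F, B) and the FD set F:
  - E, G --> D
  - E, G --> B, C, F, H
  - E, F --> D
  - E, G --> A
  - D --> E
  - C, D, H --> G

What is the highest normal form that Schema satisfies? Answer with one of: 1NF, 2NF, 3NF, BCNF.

Candidate keys: {C, D, H}, {C, E, F, H}, {D, G}, {E, G}. Prime attributes: {C, D, E, F, G, H}.
E, F --> D: {E, F}⁺ = {D, E, F}, which is not all of the attributes, so the left side is not a superkey — BCNF is violated.
But every attribute on its right side ({D}) is prime, and the same holds for every other non-superkey FD, so 3NF still holds.

3NF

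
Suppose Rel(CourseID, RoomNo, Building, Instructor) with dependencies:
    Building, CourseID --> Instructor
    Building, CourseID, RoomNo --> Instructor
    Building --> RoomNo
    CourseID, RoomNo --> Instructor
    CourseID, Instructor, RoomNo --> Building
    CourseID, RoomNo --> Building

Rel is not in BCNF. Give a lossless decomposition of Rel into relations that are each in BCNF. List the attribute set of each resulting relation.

{Building, CourseID, Instructor}; {Building, RoomNo}

Candidate keys of the original relation: {Building, CourseID}, {CourseID, RoomNo}.
In {Building, CourseID, Instructor, RoomNo}, {Building} is not a superkey ({Building}⁺ restricted to this set is {Building, RoomNo}), so split on Building --> RoomNo into {Building, RoomNo} and {Building, CourseID, Instructor}.
{Building, RoomNo} has no BCNF violation.
{Building, CourseID, Instructor} has no BCNF violation.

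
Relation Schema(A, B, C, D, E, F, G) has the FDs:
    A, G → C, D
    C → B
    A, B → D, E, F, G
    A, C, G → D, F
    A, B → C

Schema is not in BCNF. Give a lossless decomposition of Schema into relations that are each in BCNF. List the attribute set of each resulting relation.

{A, C, D, E, F, G}; {B, C}

Candidate keys of the original relation: {A, B}, {A, C}, {A, G}.
{A, B, C, D, E, F, G}: {C} determines {B, C} here but is not a superkey — split on C → B, giving {B, C} and {A, C, D, E, F, G}.
{B, C} has no BCNF violation.
{A, C, D, E, F, G} has no BCNF violation.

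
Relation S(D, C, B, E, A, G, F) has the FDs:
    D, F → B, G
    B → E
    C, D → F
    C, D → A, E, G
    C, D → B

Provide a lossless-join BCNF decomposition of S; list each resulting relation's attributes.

{A, C, D, F}; {B, D, F, G}; {B, E}

Candidate key of the original relation: {C, D}.
{A, B, C, D, E, F, G}: {D, F} determines {B, D, E, F, G} here but is not a superkey — split on D, F → B, E, G, giving {B, D, E, F, G} and {A, C, D, F}.
{B, D, E, F, G}: {B} determines {B, E} here but is not a superkey — split on B → E, giving {B, E} and {B, D, F, G}.
{B, E}: every determinant is a superkey — BCNF.
{B, D, F, G}: every determinant is a superkey — BCNF.
{A, C, D, F}: every determinant is a superkey — BCNF.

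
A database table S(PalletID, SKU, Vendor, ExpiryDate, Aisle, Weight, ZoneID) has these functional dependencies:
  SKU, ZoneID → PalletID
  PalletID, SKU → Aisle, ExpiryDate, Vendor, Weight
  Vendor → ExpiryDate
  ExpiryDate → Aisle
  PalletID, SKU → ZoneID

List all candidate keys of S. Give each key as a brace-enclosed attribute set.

No FD produces {SKU}, so it must be in every candidate key.
{PalletID, SKU}⁺ = {Aisle, ExpiryDate, PalletID, SKU, Vendor, Weight, ZoneID} — all of the relation — so {PalletID, SKU} is a candidate key.
{SKU, ZoneID}⁺ = {Aisle, ExpiryDate, PalletID, SKU, Vendor, Weight, ZoneID} — all of the relation — so {SKU, ZoneID} is a candidate key.
No proper subset of any of these is a key, and no other minimal superkey exists.

{PalletID, SKU}, {SKU, ZoneID}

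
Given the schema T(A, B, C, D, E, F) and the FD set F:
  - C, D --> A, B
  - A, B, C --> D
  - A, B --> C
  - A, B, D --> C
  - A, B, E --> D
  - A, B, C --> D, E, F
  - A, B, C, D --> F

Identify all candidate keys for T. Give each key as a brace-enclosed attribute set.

{A, B}, {C, D}

{A, B}⁺ = {A, B, C, D, E, F} — all of the relation — so {A, B} is a candidate key.
{C, D}⁺ = {A, B, C, D, E, F} — all of the relation — so {C, D} is a candidate key.
No proper subset of any of these is a key, and no other minimal superkey exists.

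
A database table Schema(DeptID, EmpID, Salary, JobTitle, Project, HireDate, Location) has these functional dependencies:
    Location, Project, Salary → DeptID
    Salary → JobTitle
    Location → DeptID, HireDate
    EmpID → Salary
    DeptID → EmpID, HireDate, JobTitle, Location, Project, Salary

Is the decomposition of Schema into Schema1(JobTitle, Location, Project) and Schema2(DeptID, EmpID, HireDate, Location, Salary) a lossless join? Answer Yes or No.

Yes

Schema1 ∩ Schema2 = {Location}; its closure under F is {DeptID, EmpID, HireDate, JobTitle, Location, Project, Salary}.
Since Schema1 ⊆ {DeptID, EmpID, HireDate, JobTitle, Location, Project, Salary}, the intersection is a superkey of Schema1; the decomposition is lossless.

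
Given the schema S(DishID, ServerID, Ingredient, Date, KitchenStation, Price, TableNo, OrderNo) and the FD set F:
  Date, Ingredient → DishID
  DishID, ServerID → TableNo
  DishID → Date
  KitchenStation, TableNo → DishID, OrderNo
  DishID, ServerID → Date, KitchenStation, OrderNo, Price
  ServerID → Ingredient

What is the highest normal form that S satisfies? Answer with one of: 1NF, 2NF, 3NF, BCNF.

1NF

Candidate keys: {Date, ServerID}, {DishID, ServerID}, {KitchenStation, ServerID, TableNo}. Prime attributes: {Date, DishID, KitchenStation, ServerID, TableNo}.
Date, Ingredient → DishID: {Date, Ingredient}⁺ = {Date, DishID, Ingredient}, which is not all of the attributes, so the left side is not a superkey — BCNF is violated.
KitchenStation, TableNo → DishID, OrderNo determines the non-prime attribute {OrderNo} from a non-superkey — 3NF is violated.
Since {ServerID} ⊂ {Date, ServerID} and {ServerID}⁺ ⊇ {Ingredient} with {Ingredient} non-prime, there is a partial dependency; 2NF fails.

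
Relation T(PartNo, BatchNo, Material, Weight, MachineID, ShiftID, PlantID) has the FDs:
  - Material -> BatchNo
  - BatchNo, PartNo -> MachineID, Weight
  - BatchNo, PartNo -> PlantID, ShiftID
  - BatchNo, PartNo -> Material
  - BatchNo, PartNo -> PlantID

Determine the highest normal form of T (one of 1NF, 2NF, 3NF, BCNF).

3NF

Candidate keys: {BatchNo, PartNo}, {Material, PartNo}. Prime attributes: {BatchNo, Material, PartNo}.
For Material -> BatchNo we have {Material}⁺ = {BatchNo, Material}; {Material} is not a superkey, so BCNF fails.
But every attribute on its right side ({BatchNo}) is prime, and the same holds for every other non-superkey FD, so 3NF still holds.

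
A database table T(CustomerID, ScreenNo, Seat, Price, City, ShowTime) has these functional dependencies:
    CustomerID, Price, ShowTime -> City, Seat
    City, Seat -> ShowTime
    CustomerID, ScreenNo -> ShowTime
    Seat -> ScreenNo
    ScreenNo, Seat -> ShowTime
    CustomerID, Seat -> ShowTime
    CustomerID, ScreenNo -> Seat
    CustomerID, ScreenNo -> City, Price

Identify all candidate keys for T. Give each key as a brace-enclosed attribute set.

{CustomerID, Price, ShowTime}, {CustomerID, ScreenNo}, {CustomerID, Seat}

{CustomerID} never appears on the right of any FD, so every key must include it.
{CustomerID, ScreenNo}⁺ = {City, CustomerID, Price, ScreenNo, Seat, ShowTime}, which is every attribute, so {CustomerID, ScreenNo} is a candidate key.
{CustomerID, Seat}⁺ = {City, CustomerID, Price, ScreenNo, Seat, ShowTime}, which is every attribute, so {CustomerID, Seat} is a candidate key.
{CustomerID, Price, ShowTime}⁺ = {City, CustomerID, Price, ScreenNo, Seat, ShowTime}, which is every attribute, so {CustomerID, Price, ShowTime} is a candidate key.
Any other superkey properly contains one of these, so there are no further candidate keys.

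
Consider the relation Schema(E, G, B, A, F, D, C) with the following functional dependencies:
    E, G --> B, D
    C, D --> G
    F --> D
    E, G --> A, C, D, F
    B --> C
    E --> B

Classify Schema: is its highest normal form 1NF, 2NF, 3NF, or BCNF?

Candidate keys: {D, E}, {E, F}, {E, G}. Prime attributes: {D, E, F, G}.
C, D --> G breaks BCNF: {C, D}⁺ = {C, D, G}, so {C, D} is not a superkey.
Because {C} is non-prime and the left side of B --> C is not a superkey, the relation is not in 3NF.
Since {E} ⊂ {D, E} and {E}⁺ ⊇ {B, C} with {B, C} non-prime, there is a partial dependency; 2NF fails.

1NF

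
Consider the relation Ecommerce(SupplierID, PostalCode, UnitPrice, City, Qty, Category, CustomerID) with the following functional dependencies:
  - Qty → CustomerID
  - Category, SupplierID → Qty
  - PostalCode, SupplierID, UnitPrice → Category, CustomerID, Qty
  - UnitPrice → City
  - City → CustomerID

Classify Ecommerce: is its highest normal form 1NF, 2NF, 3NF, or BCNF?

Candidate key: {PostalCode, SupplierID, UnitPrice}. Prime attributes: {PostalCode, SupplierID, UnitPrice}.
Qty → CustomerID: {Qty}⁺ = {CustomerID, Qty}, which is not all of the attributes, so the left side is not a superkey — BCNF is violated.
Qty → CustomerID has non-prime {CustomerID} on the right and a non-superkey on the left, so 3NF fails.
Since {UnitPrice} ⊂ {PostalCode, SupplierID, UnitPrice} and {UnitPrice}⁺ ⊇ {City, CustomerID} with {City, CustomerID} non-prime, there is a partial dependency; 2NF fails.

1NF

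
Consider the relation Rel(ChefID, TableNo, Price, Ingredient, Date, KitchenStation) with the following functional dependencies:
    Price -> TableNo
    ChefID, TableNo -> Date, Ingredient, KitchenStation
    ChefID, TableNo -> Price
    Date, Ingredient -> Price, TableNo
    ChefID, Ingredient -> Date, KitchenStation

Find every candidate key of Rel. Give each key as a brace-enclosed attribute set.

No FD produces {ChefID}, so it must be in every candidate key.
Closure of {ChefID, Ingredient} is {ChefID, Date, Ingredient, KitchenStation, Price, TableNo}, the whole schema; {ChefID, Ingredient} is a candidate key.
Closure of {ChefID, Price} is {ChefID, Date, Ingredient, KitchenStation, Price, TableNo}, the whole schema; {ChefID, Price} is a candidate key.
Closure of {ChefID, TableNo} is {ChefID, Date, Ingredient, KitchenStation, Price, TableNo}, the whole schema; {ChefID, TableNo} is a candidate key.
Any other superkey properly contains one of these, so there are no further candidate keys.

{ChefID, Ingredient}, {ChefID, Price}, {ChefID, TableNo}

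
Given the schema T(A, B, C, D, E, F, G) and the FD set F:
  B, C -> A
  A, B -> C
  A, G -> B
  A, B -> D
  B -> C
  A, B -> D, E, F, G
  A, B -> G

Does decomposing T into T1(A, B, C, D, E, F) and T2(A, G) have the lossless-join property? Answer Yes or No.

No

T1 ∩ T2 = {A}; its closure under F is {A}.
T1 ⊄ {A} and T2 ⊄ {A}, so the split is lossy.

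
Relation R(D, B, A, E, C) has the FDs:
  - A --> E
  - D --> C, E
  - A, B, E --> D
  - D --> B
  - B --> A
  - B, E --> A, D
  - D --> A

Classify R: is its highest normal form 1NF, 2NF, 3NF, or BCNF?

2NF

Candidate keys: {B}, {D}. Prime attributes: {B, D}.
A --> E breaks BCNF: {A}⁺ = {A, E}, so {A} is not a superkey.
A --> E has non-prime {E} on the right and a non-superkey on the left, so 3NF fails.
Every candidate key is a single attribute, so no partial dependency is possible; 2NF holds.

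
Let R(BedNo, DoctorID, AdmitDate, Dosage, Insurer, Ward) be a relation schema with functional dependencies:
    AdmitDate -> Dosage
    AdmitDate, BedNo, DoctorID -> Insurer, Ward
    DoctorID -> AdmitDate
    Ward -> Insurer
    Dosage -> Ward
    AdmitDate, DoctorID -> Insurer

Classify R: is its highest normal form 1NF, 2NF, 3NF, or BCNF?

1NF

Candidate key: {BedNo, DoctorID}. Prime attributes: {BedNo, DoctorID}.
For AdmitDate -> Dosage we have {AdmitDate}⁺ = {AdmitDate, Dosage, Insurer, Ward}; {AdmitDate} is not a superkey, so BCNF fails.
AdmitDate -> Dosage has non-prime {Dosage} on the right and a non-superkey on the left, so 3NF fails.
Since {DoctorID} ⊂ {BedNo, DoctorID} and {DoctorID}⁺ ⊇ {AdmitDate, Dosage, Insurer, Ward} with {AdmitDate, Dosage, Insurer, Ward} non-prime, there is a partial dependency; 2NF fails.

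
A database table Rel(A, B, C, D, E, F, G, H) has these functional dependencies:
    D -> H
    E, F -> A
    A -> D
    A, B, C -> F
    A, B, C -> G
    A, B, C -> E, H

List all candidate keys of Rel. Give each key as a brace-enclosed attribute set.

{A, B, C}, {B, C, E, F}

{B, C} never appear on the right of any FD, so every key must include all of them.
{A, B, C}⁺ = {A, B, C, D, E, F, G, H}, which is every attribute, so {A, B, C} is a candidate key.
{B, C, E, F}⁺ = {A, B, C, D, E, F, G, H}, which is every attribute, so {B, C, E, F} is a candidate key.
Any other superkey properly contains one of these, so there are no further candidate keys.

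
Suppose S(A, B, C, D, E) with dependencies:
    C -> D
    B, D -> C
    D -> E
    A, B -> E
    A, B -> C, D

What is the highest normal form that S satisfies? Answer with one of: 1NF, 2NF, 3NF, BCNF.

2NF

Candidate key: {A, B}. Prime attributes: {A, B}.
For C -> D we have {C}⁺ = {C, D, E}; {C} is not a superkey, so BCNF fails.
Because {D} is non-prime and the left side of C -> D is not a superkey, the relation is not in 3NF.
No non-prime attribute depends on a proper subset of any candidate key, so 2NF holds.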